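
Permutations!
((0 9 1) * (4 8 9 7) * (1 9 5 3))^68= ((9)(0 7 4 8 5 3 1))^68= (9)(0 3 8 7 1 5 4)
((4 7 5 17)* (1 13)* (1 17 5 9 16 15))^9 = (1 13 17 4 7 9 16 15) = ((1 13 17 4 7 9 16 15))^9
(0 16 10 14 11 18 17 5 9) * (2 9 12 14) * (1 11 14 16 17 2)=(0 17 5 12 16 10 1 11 18 2 9)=[17, 11, 9, 3, 4, 12, 6, 7, 8, 0, 1, 18, 16, 13, 14, 15, 10, 5, 2]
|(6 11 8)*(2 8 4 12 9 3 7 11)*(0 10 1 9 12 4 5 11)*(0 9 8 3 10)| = 8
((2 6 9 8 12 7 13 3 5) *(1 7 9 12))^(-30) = (13) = ((1 7 13 3 5 2 6 12 9 8))^(-30)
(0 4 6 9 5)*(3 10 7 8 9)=[4, 1, 2, 10, 6, 0, 3, 8, 9, 5, 7]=(0 4 6 3 10 7 8 9 5)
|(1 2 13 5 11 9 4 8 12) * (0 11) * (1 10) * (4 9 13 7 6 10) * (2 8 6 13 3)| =|(0 11 3 2 7 13 5)(1 8 12 4 6 10)| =42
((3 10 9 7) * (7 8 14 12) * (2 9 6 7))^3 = ((2 9 8 14 12)(3 10 6 7))^3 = (2 14 9 12 8)(3 7 6 10)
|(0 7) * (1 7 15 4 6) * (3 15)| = 7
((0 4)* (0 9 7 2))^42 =(0 9 2 4 7)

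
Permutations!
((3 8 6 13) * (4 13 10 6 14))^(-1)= (3 13 4 14 8)(6 10)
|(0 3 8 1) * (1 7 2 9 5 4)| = |(0 3 8 7 2 9 5 4 1)| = 9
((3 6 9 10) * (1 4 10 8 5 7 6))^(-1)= (1 3 10 4)(5 8 9 6 7)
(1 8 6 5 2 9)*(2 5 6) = (1 8 2 9) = [0, 8, 9, 3, 4, 5, 6, 7, 2, 1]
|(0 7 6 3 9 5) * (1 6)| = 7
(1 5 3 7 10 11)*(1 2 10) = (1 5 3 7)(2 10 11) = [0, 5, 10, 7, 4, 3, 6, 1, 8, 9, 11, 2]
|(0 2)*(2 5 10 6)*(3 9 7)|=15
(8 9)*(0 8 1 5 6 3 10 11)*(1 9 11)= [8, 5, 2, 10, 4, 6, 3, 7, 11, 9, 1, 0]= (0 8 11)(1 5 6 3 10)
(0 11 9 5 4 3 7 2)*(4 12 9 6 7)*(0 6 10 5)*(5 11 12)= (0 12 9)(2 6 7)(3 4)(10 11)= [12, 1, 6, 4, 3, 5, 7, 2, 8, 0, 11, 10, 9]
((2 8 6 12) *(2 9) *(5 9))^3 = (2 12)(5 8)(6 9) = ((2 8 6 12 5 9))^3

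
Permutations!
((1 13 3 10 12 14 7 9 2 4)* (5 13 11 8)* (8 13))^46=(1 13 10 14 9 4 11 3 12 7 2)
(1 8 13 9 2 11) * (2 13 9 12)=(1 8 9 13 12 2 11)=[0, 8, 11, 3, 4, 5, 6, 7, 9, 13, 10, 1, 2, 12]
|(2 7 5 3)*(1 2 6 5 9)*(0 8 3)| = |(0 8 3 6 5)(1 2 7 9)| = 20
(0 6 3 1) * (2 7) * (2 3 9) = (0 6 9 2 7 3 1) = [6, 0, 7, 1, 4, 5, 9, 3, 8, 2]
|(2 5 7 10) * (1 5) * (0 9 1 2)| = 6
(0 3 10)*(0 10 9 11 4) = (0 3 9 11 4) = [3, 1, 2, 9, 0, 5, 6, 7, 8, 11, 10, 4]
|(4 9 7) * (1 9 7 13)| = 6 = |(1 9 13)(4 7)|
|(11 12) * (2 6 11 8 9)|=|(2 6 11 12 8 9)|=6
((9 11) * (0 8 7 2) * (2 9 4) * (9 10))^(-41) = ((0 8 7 10 9 11 4 2))^(-41) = (0 2 4 11 9 10 7 8)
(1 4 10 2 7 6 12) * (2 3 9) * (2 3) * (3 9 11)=[0, 4, 7, 11, 10, 5, 12, 6, 8, 9, 2, 3, 1]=(1 4 10 2 7 6 12)(3 11)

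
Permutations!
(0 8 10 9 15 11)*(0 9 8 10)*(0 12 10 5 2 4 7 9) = [5, 1, 4, 3, 7, 2, 6, 9, 12, 15, 8, 0, 10, 13, 14, 11] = (0 5 2 4 7 9 15 11)(8 12 10)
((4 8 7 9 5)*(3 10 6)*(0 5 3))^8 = (0 6 10 3 9 7 8 4 5)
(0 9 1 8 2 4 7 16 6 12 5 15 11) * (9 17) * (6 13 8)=[17, 6, 4, 3, 7, 15, 12, 16, 2, 1, 10, 0, 5, 8, 14, 11, 13, 9]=(0 17 9 1 6 12 5 15 11)(2 4 7 16 13 8)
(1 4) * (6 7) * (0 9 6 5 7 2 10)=[9, 4, 10, 3, 1, 7, 2, 5, 8, 6, 0]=(0 9 6 2 10)(1 4)(5 7)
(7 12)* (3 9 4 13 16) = (3 9 4 13 16)(7 12) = [0, 1, 2, 9, 13, 5, 6, 12, 8, 4, 10, 11, 7, 16, 14, 15, 3]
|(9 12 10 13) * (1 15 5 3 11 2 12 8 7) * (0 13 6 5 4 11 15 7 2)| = |(0 13 9 8 2 12 10 6 5 3 15 4 11)(1 7)| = 26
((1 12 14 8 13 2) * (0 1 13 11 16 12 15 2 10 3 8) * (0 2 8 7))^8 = ((0 1 15 8 11 16 12 14 2 13 10 3 7))^8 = (0 2 8 3 12 1 13 11 7 14 15 10 16)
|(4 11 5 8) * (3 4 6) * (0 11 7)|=|(0 11 5 8 6 3 4 7)|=8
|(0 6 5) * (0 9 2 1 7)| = 7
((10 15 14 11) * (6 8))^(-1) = (6 8)(10 11 14 15) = ((6 8)(10 15 14 11))^(-1)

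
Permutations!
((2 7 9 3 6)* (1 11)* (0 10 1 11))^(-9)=(11)(2 7 9 3 6)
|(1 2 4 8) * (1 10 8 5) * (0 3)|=4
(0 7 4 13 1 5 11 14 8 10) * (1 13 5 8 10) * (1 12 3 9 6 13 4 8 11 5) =(0 7 8 12 3 9 6 13 4 1 11 14 10) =[7, 11, 2, 9, 1, 5, 13, 8, 12, 6, 0, 14, 3, 4, 10]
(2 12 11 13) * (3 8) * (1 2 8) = [0, 2, 12, 1, 4, 5, 6, 7, 3, 9, 10, 13, 11, 8] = (1 2 12 11 13 8 3)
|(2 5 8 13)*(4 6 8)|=|(2 5 4 6 8 13)|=6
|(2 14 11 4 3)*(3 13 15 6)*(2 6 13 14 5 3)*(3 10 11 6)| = 14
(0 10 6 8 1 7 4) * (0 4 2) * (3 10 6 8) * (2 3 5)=(0 6 5 2)(1 7 3 10 8)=[6, 7, 0, 10, 4, 2, 5, 3, 1, 9, 8]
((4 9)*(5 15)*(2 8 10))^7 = (2 8 10)(4 9)(5 15)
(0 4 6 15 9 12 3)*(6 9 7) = [4, 1, 2, 0, 9, 5, 15, 6, 8, 12, 10, 11, 3, 13, 14, 7] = (0 4 9 12 3)(6 15 7)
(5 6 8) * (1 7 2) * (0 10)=(0 10)(1 7 2)(5 6 8)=[10, 7, 1, 3, 4, 6, 8, 2, 5, 9, 0]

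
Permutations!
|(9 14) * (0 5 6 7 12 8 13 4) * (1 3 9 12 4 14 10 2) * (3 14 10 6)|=|(0 5 3 9 6 7 4)(1 14 12 8 13 10 2)|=7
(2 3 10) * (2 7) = (2 3 10 7) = [0, 1, 3, 10, 4, 5, 6, 2, 8, 9, 7]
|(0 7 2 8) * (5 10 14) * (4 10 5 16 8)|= 8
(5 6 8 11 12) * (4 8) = [0, 1, 2, 3, 8, 6, 4, 7, 11, 9, 10, 12, 5] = (4 8 11 12 5 6)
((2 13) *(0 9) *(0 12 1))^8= ((0 9 12 1)(2 13))^8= (13)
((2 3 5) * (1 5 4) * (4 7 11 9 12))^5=(1 11 5 9 2 12 3 4 7)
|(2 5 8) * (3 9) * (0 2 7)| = 10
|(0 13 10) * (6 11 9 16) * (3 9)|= 15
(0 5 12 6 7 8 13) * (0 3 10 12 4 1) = (0 5 4 1)(3 10 12 6 7 8 13) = [5, 0, 2, 10, 1, 4, 7, 8, 13, 9, 12, 11, 6, 3]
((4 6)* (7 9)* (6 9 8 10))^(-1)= ((4 9 7 8 10 6))^(-1)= (4 6 10 8 7 9)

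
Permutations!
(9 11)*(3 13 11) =[0, 1, 2, 13, 4, 5, 6, 7, 8, 3, 10, 9, 12, 11] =(3 13 11 9)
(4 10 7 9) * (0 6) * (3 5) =(0 6)(3 5)(4 10 7 9) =[6, 1, 2, 5, 10, 3, 0, 9, 8, 4, 7]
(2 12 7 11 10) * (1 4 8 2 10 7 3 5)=(1 4 8 2 12 3 5)(7 11)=[0, 4, 12, 5, 8, 1, 6, 11, 2, 9, 10, 7, 3]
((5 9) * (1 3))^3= ((1 3)(5 9))^3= (1 3)(5 9)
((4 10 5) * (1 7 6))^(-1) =(1 6 7)(4 5 10)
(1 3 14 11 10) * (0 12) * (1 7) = [12, 3, 2, 14, 4, 5, 6, 1, 8, 9, 7, 10, 0, 13, 11] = (0 12)(1 3 14 11 10 7)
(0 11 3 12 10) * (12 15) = [11, 1, 2, 15, 4, 5, 6, 7, 8, 9, 0, 3, 10, 13, 14, 12] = (0 11 3 15 12 10)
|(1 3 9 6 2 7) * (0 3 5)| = 8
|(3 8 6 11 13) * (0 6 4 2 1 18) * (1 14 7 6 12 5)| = |(0 12 5 1 18)(2 14 7 6 11 13 3 8 4)| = 45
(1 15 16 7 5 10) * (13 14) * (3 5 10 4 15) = (1 3 5 4 15 16 7 10)(13 14) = [0, 3, 2, 5, 15, 4, 6, 10, 8, 9, 1, 11, 12, 14, 13, 16, 7]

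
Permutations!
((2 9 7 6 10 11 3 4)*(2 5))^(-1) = ((2 9 7 6 10 11 3 4 5))^(-1) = (2 5 4 3 11 10 6 7 9)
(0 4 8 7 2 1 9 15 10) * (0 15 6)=(0 4 8 7 2 1 9 6)(10 15)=[4, 9, 1, 3, 8, 5, 0, 2, 7, 6, 15, 11, 12, 13, 14, 10]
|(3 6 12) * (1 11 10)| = |(1 11 10)(3 6 12)| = 3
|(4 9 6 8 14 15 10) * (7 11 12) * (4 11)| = 10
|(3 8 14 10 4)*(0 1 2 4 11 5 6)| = |(0 1 2 4 3 8 14 10 11 5 6)| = 11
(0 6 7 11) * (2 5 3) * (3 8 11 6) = (0 3 2 5 8 11)(6 7) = [3, 1, 5, 2, 4, 8, 7, 6, 11, 9, 10, 0]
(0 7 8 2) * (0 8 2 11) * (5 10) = (0 7 2 8 11)(5 10) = [7, 1, 8, 3, 4, 10, 6, 2, 11, 9, 5, 0]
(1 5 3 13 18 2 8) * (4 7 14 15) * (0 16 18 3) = (0 16 18 2 8 1 5)(3 13)(4 7 14 15) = [16, 5, 8, 13, 7, 0, 6, 14, 1, 9, 10, 11, 12, 3, 15, 4, 18, 17, 2]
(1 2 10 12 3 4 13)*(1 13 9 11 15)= (1 2 10 12 3 4 9 11 15)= [0, 2, 10, 4, 9, 5, 6, 7, 8, 11, 12, 15, 3, 13, 14, 1]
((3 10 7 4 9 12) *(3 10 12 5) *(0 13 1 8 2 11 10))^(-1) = ((0 13 1 8 2 11 10 7 4 9 5 3 12))^(-1) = (0 12 3 5 9 4 7 10 11 2 8 1 13)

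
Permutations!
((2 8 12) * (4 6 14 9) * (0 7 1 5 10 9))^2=(0 1 10 4 14 7 5 9 6)(2 12 8)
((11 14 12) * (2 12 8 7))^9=((2 12 11 14 8 7))^9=(2 14)(7 11)(8 12)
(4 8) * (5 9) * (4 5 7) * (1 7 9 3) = (9)(1 7 4 8 5 3) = [0, 7, 2, 1, 8, 3, 6, 4, 5, 9]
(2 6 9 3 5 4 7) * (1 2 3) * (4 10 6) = [0, 2, 4, 5, 7, 10, 9, 3, 8, 1, 6] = (1 2 4 7 3 5 10 6 9)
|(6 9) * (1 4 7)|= 6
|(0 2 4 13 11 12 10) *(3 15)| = 14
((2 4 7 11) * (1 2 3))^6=(11)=((1 2 4 7 11 3))^6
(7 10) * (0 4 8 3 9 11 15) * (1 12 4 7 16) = (0 7 10 16 1 12 4 8 3 9 11 15) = [7, 12, 2, 9, 8, 5, 6, 10, 3, 11, 16, 15, 4, 13, 14, 0, 1]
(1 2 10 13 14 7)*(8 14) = (1 2 10 13 8 14 7) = [0, 2, 10, 3, 4, 5, 6, 1, 14, 9, 13, 11, 12, 8, 7]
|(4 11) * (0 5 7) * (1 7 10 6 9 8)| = 8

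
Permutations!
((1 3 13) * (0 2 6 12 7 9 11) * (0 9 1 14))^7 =((0 2 6 12 7 1 3 13 14)(9 11))^7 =(0 13 1 12 2 14 3 7 6)(9 11)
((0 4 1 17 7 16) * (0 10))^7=((0 4 1 17 7 16 10))^7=(17)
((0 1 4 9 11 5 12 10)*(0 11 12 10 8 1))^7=(1 9 8 4 12)(5 10 11)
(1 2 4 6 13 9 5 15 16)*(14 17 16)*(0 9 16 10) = (0 9 5 15 14 17 10)(1 2 4 6 13 16) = [9, 2, 4, 3, 6, 15, 13, 7, 8, 5, 0, 11, 12, 16, 17, 14, 1, 10]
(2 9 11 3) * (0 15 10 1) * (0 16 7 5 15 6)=[6, 16, 9, 2, 4, 15, 0, 5, 8, 11, 1, 3, 12, 13, 14, 10, 7]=(0 6)(1 16 7 5 15 10)(2 9 11 3)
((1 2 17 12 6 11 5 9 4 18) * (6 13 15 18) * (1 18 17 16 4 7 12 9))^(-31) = ((18)(1 2 16 4 6 11 5)(7 12 13 15 17 9))^(-31) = (18)(1 6 2 11 16 5 4)(7 9 17 15 13 12)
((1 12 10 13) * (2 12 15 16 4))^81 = (1 15 16 4 2 12 10 13)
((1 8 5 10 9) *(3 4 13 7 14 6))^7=((1 8 5 10 9)(3 4 13 7 14 6))^7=(1 5 9 8 10)(3 4 13 7 14 6)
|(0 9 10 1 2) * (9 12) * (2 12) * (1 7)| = 10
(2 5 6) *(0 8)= [8, 1, 5, 3, 4, 6, 2, 7, 0]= (0 8)(2 5 6)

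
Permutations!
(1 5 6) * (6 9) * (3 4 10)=(1 5 9 6)(3 4 10)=[0, 5, 2, 4, 10, 9, 1, 7, 8, 6, 3]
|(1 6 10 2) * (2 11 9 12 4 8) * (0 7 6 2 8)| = |(0 7 6 10 11 9 12 4)(1 2)| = 8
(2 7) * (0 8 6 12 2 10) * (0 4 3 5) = (0 8 6 12 2 7 10 4 3 5) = [8, 1, 7, 5, 3, 0, 12, 10, 6, 9, 4, 11, 2]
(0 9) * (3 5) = [9, 1, 2, 5, 4, 3, 6, 7, 8, 0] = (0 9)(3 5)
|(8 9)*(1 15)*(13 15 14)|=|(1 14 13 15)(8 9)|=4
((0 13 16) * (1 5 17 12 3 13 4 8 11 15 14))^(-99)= ((0 4 8 11 15 14 1 5 17 12 3 13 16))^(-99)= (0 14 3 8 5 16 15 12 4 1 13 11 17)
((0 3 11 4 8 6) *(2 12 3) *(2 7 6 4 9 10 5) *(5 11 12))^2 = ((0 7 6)(2 5)(3 12)(4 8)(9 10 11))^2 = (12)(0 6 7)(9 11 10)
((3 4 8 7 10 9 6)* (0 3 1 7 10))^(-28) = ((0 3 4 8 10 9 6 1 7))^(-28) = (0 7 1 6 9 10 8 4 3)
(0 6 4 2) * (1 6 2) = (0 2)(1 6 4) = [2, 6, 0, 3, 1, 5, 4]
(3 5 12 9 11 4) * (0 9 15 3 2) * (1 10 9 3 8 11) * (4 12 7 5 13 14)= (0 3 13 14 4 2)(1 10 9)(5 7)(8 11 12 15)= [3, 10, 0, 13, 2, 7, 6, 5, 11, 1, 9, 12, 15, 14, 4, 8]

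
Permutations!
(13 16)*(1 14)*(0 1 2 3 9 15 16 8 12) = (0 1 14 2 3 9 15 16 13 8 12) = [1, 14, 3, 9, 4, 5, 6, 7, 12, 15, 10, 11, 0, 8, 2, 16, 13]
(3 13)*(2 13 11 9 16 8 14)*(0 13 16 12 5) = (0 13 3 11 9 12 5)(2 16 8 14) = [13, 1, 16, 11, 4, 0, 6, 7, 14, 12, 10, 9, 5, 3, 2, 15, 8]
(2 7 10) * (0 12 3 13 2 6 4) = (0 12 3 13 2 7 10 6 4) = [12, 1, 7, 13, 0, 5, 4, 10, 8, 9, 6, 11, 3, 2]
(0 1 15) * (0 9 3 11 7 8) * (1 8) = (0 8)(1 15 9 3 11 7) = [8, 15, 2, 11, 4, 5, 6, 1, 0, 3, 10, 7, 12, 13, 14, 9]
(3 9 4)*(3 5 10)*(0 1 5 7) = (0 1 5 10 3 9 4 7) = [1, 5, 2, 9, 7, 10, 6, 0, 8, 4, 3]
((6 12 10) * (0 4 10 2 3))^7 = (12)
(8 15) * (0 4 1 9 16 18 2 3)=(0 4 1 9 16 18 2 3)(8 15)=[4, 9, 3, 0, 1, 5, 6, 7, 15, 16, 10, 11, 12, 13, 14, 8, 18, 17, 2]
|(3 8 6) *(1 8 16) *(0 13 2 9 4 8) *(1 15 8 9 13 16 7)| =|(0 16 15 8 6 3 7 1)(2 13)(4 9)| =8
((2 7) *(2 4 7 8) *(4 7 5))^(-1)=(2 8)(4 5)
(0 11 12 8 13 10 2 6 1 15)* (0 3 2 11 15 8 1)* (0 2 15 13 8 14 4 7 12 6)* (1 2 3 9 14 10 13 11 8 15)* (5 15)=(0 11 6 3 1 10 8 5 15 9 14 4 7 12 2)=[11, 10, 0, 1, 7, 15, 3, 12, 5, 14, 8, 6, 2, 13, 4, 9]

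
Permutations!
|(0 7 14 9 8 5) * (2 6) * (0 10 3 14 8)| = 8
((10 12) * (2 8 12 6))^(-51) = (2 6 10 12 8) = ((2 8 12 10 6))^(-51)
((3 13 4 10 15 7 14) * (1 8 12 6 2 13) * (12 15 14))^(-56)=(1 12 4)(2 14 15)(3 7 13)(6 10 8)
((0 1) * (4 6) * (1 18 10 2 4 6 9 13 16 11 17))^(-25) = ((0 18 10 2 4 9 13 16 11 17 1))^(-25) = (0 11 9 10 1 16 4 18 17 13 2)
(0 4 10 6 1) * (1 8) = [4, 0, 2, 3, 10, 5, 8, 7, 1, 9, 6] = (0 4 10 6 8 1)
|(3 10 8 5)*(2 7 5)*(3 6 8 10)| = 5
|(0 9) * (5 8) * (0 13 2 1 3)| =|(0 9 13 2 1 3)(5 8)| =6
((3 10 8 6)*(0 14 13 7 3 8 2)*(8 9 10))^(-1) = ((0 14 13 7 3 8 6 9 10 2))^(-1) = (0 2 10 9 6 8 3 7 13 14)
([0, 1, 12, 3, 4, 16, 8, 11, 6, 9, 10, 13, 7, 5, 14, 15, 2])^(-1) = [0, 1, 16, 3, 4, 13, 8, 12, 6, 9, 10, 7, 2, 11, 14, 15, 5]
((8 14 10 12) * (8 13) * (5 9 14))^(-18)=(5 10 8 14 13 9 12)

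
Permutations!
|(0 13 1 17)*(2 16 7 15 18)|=20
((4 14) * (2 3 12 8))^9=((2 3 12 8)(4 14))^9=(2 3 12 8)(4 14)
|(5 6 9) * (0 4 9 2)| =|(0 4 9 5 6 2)| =6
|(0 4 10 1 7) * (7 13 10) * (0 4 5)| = |(0 5)(1 13 10)(4 7)| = 6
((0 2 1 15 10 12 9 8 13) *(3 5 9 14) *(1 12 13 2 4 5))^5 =(0 2 15 5 14 13 8 1 4 12 10 9 3)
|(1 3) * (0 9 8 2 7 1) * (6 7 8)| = 6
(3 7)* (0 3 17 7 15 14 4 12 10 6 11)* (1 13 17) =[3, 13, 2, 15, 12, 5, 11, 1, 8, 9, 6, 0, 10, 17, 4, 14, 16, 7] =(0 3 15 14 4 12 10 6 11)(1 13 17 7)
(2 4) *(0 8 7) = (0 8 7)(2 4) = [8, 1, 4, 3, 2, 5, 6, 0, 7]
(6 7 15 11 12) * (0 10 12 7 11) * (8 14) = (0 10 12 6 11 7 15)(8 14) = [10, 1, 2, 3, 4, 5, 11, 15, 14, 9, 12, 7, 6, 13, 8, 0]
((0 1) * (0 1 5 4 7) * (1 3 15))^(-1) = (0 7 4 5)(1 15 3)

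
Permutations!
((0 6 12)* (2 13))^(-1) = (0 12 6)(2 13)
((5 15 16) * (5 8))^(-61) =((5 15 16 8))^(-61) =(5 8 16 15)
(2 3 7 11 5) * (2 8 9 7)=[0, 1, 3, 2, 4, 8, 6, 11, 9, 7, 10, 5]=(2 3)(5 8 9 7 11)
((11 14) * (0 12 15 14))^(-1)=((0 12 15 14 11))^(-1)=(0 11 14 15 12)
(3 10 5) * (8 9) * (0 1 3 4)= [1, 3, 2, 10, 0, 4, 6, 7, 9, 8, 5]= (0 1 3 10 5 4)(8 9)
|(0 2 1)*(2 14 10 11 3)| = 7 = |(0 14 10 11 3 2 1)|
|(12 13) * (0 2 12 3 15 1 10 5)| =|(0 2 12 13 3 15 1 10 5)| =9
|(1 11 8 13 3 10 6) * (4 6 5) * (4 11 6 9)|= 6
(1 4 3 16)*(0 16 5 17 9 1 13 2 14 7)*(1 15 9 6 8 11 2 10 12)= (0 16 13 10 12 1 4 3 5 17 6 8 11 2 14 7)(9 15)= [16, 4, 14, 5, 3, 17, 8, 0, 11, 15, 12, 2, 1, 10, 7, 9, 13, 6]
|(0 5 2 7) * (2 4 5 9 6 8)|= 6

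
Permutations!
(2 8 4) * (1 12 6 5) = (1 12 6 5)(2 8 4) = [0, 12, 8, 3, 2, 1, 5, 7, 4, 9, 10, 11, 6]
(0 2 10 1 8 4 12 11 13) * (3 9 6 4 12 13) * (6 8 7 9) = (0 2 10 1 7 9 8 12 11 3 6 4 13) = [2, 7, 10, 6, 13, 5, 4, 9, 12, 8, 1, 3, 11, 0]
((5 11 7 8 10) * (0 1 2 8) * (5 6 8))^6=(11)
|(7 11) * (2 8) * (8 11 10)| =5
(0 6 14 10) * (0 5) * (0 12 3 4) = [6, 1, 2, 4, 0, 12, 14, 7, 8, 9, 5, 11, 3, 13, 10] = (0 6 14 10 5 12 3 4)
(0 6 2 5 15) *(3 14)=(0 6 2 5 15)(3 14)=[6, 1, 5, 14, 4, 15, 2, 7, 8, 9, 10, 11, 12, 13, 3, 0]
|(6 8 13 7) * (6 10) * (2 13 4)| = |(2 13 7 10 6 8 4)| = 7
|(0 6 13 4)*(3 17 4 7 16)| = 8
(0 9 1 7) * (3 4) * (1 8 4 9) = (0 1 7)(3 9 8 4) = [1, 7, 2, 9, 3, 5, 6, 0, 4, 8]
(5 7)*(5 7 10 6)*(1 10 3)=(1 10 6 5 3)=[0, 10, 2, 1, 4, 3, 5, 7, 8, 9, 6]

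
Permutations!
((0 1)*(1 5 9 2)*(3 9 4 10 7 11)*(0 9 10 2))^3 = (0 2)(1 5)(3 11 7 10)(4 9)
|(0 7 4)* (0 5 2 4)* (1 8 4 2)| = |(0 7)(1 8 4 5)| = 4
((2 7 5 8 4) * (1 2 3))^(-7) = ((1 2 7 5 8 4 3))^(-7) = (8)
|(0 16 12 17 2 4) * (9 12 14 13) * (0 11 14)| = |(0 16)(2 4 11 14 13 9 12 17)| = 8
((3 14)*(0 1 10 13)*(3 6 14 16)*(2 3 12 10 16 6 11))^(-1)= ((0 1 16 12 10 13)(2 3 6 14 11))^(-1)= (0 13 10 12 16 1)(2 11 14 6 3)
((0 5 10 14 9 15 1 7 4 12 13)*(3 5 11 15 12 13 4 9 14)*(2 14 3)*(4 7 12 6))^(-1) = (0 13 4 6 9 7 12 1 15 11)(2 10 5 3 14)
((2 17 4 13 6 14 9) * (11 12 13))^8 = (2 9 14 6 13 12 11 4 17)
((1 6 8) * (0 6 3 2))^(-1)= (0 2 3 1 8 6)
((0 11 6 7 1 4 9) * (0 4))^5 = (11)(4 9)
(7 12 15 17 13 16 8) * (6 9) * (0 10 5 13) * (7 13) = (0 10 5 7 12 15 17)(6 9)(8 13 16) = [10, 1, 2, 3, 4, 7, 9, 12, 13, 6, 5, 11, 15, 16, 14, 17, 8, 0]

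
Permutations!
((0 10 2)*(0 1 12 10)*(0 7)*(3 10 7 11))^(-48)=((0 11 3 10 2 1 12 7))^(-48)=(12)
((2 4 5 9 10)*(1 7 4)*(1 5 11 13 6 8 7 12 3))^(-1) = ((1 12 3)(2 5 9 10)(4 11 13 6 8 7))^(-1) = (1 3 12)(2 10 9 5)(4 7 8 6 13 11)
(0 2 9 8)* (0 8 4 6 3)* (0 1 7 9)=(0 2)(1 7 9 4 6 3)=[2, 7, 0, 1, 6, 5, 3, 9, 8, 4]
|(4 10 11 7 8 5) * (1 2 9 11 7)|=20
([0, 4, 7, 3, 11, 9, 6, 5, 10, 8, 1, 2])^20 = (1 11 7 9 10 4 2 5 8)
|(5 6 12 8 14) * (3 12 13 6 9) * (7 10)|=|(3 12 8 14 5 9)(6 13)(7 10)|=6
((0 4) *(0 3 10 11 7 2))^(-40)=((0 4 3 10 11 7 2))^(-40)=(0 3 11 2 4 10 7)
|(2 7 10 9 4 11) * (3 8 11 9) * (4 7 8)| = |(2 8 11)(3 4 9 7 10)| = 15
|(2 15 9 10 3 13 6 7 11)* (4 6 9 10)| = 10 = |(2 15 10 3 13 9 4 6 7 11)|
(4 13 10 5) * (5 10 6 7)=(4 13 6 7 5)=[0, 1, 2, 3, 13, 4, 7, 5, 8, 9, 10, 11, 12, 6]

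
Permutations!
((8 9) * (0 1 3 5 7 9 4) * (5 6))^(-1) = (0 4 8 9 7 5 6 3 1)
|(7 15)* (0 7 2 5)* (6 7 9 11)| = |(0 9 11 6 7 15 2 5)| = 8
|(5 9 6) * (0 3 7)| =3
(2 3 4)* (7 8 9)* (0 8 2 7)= (0 8 9)(2 3 4 7)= [8, 1, 3, 4, 7, 5, 6, 2, 9, 0]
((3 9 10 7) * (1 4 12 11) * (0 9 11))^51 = ((0 9 10 7 3 11 1 4 12))^51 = (0 1 7)(3 9 4)(10 12 11)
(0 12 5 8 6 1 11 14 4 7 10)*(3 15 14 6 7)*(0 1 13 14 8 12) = (1 11 6 13 14 4 3 15 8 7 10)(5 12) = [0, 11, 2, 15, 3, 12, 13, 10, 7, 9, 1, 6, 5, 14, 4, 8]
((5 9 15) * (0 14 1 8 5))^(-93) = ((0 14 1 8 5 9 15))^(-93) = (0 9 8 14 15 5 1)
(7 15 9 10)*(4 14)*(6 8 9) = (4 14)(6 8 9 10 7 15) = [0, 1, 2, 3, 14, 5, 8, 15, 9, 10, 7, 11, 12, 13, 4, 6]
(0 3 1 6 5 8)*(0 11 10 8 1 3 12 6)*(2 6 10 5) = [12, 0, 6, 3, 4, 1, 2, 7, 11, 9, 8, 5, 10] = (0 12 10 8 11 5 1)(2 6)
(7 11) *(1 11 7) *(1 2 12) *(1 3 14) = (1 11 2 12 3 14) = [0, 11, 12, 14, 4, 5, 6, 7, 8, 9, 10, 2, 3, 13, 1]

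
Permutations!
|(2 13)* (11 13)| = |(2 11 13)| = 3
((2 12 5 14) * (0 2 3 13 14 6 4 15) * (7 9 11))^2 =((0 2 12 5 6 4 15)(3 13 14)(7 9 11))^2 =(0 12 6 15 2 5 4)(3 14 13)(7 11 9)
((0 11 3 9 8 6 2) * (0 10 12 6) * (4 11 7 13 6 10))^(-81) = (0 8 9 3 11 4 2 6 13 7)(10 12)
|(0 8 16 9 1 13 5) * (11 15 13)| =|(0 8 16 9 1 11 15 13 5)| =9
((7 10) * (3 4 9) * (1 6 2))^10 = (10)(1 6 2)(3 4 9)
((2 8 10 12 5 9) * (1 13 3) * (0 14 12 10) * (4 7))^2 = ((0 14 12 5 9 2 8)(1 13 3)(4 7))^2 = (0 12 9 8 14 5 2)(1 3 13)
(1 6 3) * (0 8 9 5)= [8, 6, 2, 1, 4, 0, 3, 7, 9, 5]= (0 8 9 5)(1 6 3)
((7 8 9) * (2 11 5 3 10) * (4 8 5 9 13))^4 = ((2 11 9 7 5 3 10)(4 8 13))^4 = (2 5 11 3 9 10 7)(4 8 13)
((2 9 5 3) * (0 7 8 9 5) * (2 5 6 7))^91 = (0 2 6 7 8 9)(3 5)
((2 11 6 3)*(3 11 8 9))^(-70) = (11)(2 9)(3 8)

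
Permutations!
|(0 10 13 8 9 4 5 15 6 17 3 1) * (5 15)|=11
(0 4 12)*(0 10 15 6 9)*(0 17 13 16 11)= (0 4 12 10 15 6 9 17 13 16 11)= [4, 1, 2, 3, 12, 5, 9, 7, 8, 17, 15, 0, 10, 16, 14, 6, 11, 13]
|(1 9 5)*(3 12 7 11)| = |(1 9 5)(3 12 7 11)| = 12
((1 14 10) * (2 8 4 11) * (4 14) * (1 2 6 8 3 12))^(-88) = ((1 4 11 6 8 14 10 2 3 12))^(-88) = (1 11 8 10 3)(2 12 4 6 14)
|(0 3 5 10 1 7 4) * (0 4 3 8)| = |(0 8)(1 7 3 5 10)| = 10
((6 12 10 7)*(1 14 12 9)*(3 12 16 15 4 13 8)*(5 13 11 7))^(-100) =((1 14 16 15 4 11 7 6 9)(3 12 10 5 13 8))^(-100) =(1 9 6 7 11 4 15 16 14)(3 10 13)(5 8 12)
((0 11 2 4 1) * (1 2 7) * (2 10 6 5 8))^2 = (0 7)(1 11)(2 10 5)(4 6 8)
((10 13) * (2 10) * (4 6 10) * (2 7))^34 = ((2 4 6 10 13 7))^34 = (2 13 6)(4 7 10)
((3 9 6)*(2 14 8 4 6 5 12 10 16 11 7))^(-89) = ((2 14 8 4 6 3 9 5 12 10 16 11 7))^(-89) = (2 8 6 9 12 16 7 14 4 3 5 10 11)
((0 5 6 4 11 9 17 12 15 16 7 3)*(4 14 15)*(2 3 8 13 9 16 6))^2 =(0 2)(3 5)(4 16 8 9 12 11 7 13 17)(6 15 14)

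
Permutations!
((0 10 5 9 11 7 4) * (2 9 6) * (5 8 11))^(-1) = (0 4 7 11 8 10)(2 6 5 9)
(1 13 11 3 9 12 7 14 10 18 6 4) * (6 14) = (1 13 11 3 9 12 7 6 4)(10 18 14) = [0, 13, 2, 9, 1, 5, 4, 6, 8, 12, 18, 3, 7, 11, 10, 15, 16, 17, 14]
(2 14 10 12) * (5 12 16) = [0, 1, 14, 3, 4, 12, 6, 7, 8, 9, 16, 11, 2, 13, 10, 15, 5] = (2 14 10 16 5 12)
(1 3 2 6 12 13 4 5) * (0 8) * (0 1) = (0 8 1 3 2 6 12 13 4 5) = [8, 3, 6, 2, 5, 0, 12, 7, 1, 9, 10, 11, 13, 4]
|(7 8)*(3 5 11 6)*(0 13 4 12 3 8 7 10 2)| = 11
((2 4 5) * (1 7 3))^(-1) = (1 3 7)(2 5 4)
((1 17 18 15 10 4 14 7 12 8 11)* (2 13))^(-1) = ((1 17 18 15 10 4 14 7 12 8 11)(2 13))^(-1) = (1 11 8 12 7 14 4 10 15 18 17)(2 13)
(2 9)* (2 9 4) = (9)(2 4) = [0, 1, 4, 3, 2, 5, 6, 7, 8, 9]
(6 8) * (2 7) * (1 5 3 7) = (1 5 3 7 2)(6 8) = [0, 5, 1, 7, 4, 3, 8, 2, 6]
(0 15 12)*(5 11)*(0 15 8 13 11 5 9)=(0 8 13 11 9)(12 15)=[8, 1, 2, 3, 4, 5, 6, 7, 13, 0, 10, 9, 15, 11, 14, 12]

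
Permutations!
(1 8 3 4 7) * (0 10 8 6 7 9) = [10, 6, 2, 4, 9, 5, 7, 1, 3, 0, 8] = (0 10 8 3 4 9)(1 6 7)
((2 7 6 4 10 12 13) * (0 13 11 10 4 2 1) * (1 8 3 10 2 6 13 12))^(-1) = ((0 12 11 2 7 13 8 3 10 1))^(-1) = (0 1 10 3 8 13 7 2 11 12)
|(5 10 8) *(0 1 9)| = 3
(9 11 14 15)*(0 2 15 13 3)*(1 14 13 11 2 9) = [9, 14, 15, 0, 4, 5, 6, 7, 8, 2, 10, 13, 12, 3, 11, 1] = (0 9 2 15 1 14 11 13 3)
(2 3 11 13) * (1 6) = (1 6)(2 3 11 13) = [0, 6, 3, 11, 4, 5, 1, 7, 8, 9, 10, 13, 12, 2]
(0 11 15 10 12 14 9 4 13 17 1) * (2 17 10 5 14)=[11, 0, 17, 3, 13, 14, 6, 7, 8, 4, 12, 15, 2, 10, 9, 5, 16, 1]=(0 11 15 5 14 9 4 13 10 12 2 17 1)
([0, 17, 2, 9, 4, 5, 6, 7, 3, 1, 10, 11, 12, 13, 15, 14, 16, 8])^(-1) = (1 9 3 8 17)(14 15)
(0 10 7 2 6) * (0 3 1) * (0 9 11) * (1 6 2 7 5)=(0 10 5 1 9 11)(3 6)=[10, 9, 2, 6, 4, 1, 3, 7, 8, 11, 5, 0]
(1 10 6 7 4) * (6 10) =[0, 6, 2, 3, 1, 5, 7, 4, 8, 9, 10] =(10)(1 6 7 4)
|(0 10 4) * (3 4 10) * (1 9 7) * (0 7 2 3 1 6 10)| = 9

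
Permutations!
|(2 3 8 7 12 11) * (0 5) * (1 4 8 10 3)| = |(0 5)(1 4 8 7 12 11 2)(3 10)| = 14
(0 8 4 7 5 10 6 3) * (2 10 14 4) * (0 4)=(0 8 2 10 6 3 4 7 5 14)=[8, 1, 10, 4, 7, 14, 3, 5, 2, 9, 6, 11, 12, 13, 0]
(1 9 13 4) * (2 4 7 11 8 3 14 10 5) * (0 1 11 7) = (0 1 9 13)(2 4 11 8 3 14 10 5) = [1, 9, 4, 14, 11, 2, 6, 7, 3, 13, 5, 8, 12, 0, 10]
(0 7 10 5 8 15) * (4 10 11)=(0 7 11 4 10 5 8 15)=[7, 1, 2, 3, 10, 8, 6, 11, 15, 9, 5, 4, 12, 13, 14, 0]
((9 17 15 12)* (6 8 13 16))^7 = (6 16 13 8)(9 12 15 17)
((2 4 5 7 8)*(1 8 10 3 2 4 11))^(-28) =(1 11 2 3 10 7 5 4 8)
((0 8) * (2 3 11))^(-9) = ((0 8)(2 3 11))^(-9) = (11)(0 8)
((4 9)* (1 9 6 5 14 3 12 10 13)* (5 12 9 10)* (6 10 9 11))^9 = ((1 9 4 10 13)(3 11 6 12 5 14))^9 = (1 13 10 4 9)(3 12)(5 11)(6 14)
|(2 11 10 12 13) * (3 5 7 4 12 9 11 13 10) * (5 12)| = 30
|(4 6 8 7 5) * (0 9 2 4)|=8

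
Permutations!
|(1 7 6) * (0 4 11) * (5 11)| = |(0 4 5 11)(1 7 6)| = 12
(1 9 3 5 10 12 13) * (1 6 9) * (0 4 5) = [4, 1, 2, 0, 5, 10, 9, 7, 8, 3, 12, 11, 13, 6] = (0 4 5 10 12 13 6 9 3)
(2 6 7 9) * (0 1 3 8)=(0 1 3 8)(2 6 7 9)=[1, 3, 6, 8, 4, 5, 7, 9, 0, 2]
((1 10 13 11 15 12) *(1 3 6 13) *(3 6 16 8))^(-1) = (1 10)(3 8 16)(6 12 15 11 13)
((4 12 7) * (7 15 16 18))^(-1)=(4 7 18 16 15 12)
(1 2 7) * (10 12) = (1 2 7)(10 12) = [0, 2, 7, 3, 4, 5, 6, 1, 8, 9, 12, 11, 10]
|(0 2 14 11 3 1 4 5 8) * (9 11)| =|(0 2 14 9 11 3 1 4 5 8)| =10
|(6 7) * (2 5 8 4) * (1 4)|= 10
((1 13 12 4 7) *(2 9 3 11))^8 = ((1 13 12 4 7)(2 9 3 11))^8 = (1 4 13 7 12)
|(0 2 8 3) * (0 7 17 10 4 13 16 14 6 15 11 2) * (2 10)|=|(2 8 3 7 17)(4 13 16 14 6 15 11 10)|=40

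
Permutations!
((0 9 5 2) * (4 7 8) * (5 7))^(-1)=(0 2 5 4 8 7 9)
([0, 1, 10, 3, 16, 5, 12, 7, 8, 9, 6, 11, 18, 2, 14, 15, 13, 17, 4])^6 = [0, 1, 16, 3, 12, 5, 2, 7, 8, 9, 13, 11, 10, 4, 14, 15, 18, 17, 6]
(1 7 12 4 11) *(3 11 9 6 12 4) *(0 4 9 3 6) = (0 4 3 11 1 7 9)(6 12) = [4, 7, 2, 11, 3, 5, 12, 9, 8, 0, 10, 1, 6]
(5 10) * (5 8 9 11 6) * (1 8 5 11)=(1 8 9)(5 10)(6 11)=[0, 8, 2, 3, 4, 10, 11, 7, 9, 1, 5, 6]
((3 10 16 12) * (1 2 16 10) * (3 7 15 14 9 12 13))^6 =(1 2 16 13 3)(7 15 14 9 12)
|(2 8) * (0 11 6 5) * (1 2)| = 12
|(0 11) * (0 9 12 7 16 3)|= 7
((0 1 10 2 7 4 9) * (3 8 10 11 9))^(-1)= (0 9 11 1)(2 10 8 3 4 7)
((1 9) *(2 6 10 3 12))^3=((1 9)(2 6 10 3 12))^3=(1 9)(2 3 6 12 10)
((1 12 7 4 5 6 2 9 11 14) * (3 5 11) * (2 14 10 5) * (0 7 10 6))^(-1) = ((0 7 4 11 6 14 1 12 10 5)(2 9 3))^(-1) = (0 5 10 12 1 14 6 11 4 7)(2 3 9)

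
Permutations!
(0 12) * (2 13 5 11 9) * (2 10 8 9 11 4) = [12, 1, 13, 3, 2, 4, 6, 7, 9, 10, 8, 11, 0, 5] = (0 12)(2 13 5 4)(8 9 10)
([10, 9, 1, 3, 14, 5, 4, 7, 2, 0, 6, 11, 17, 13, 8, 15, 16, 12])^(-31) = (0 8 10 2 6 1 4 9 14)(12 17)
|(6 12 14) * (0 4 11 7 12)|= |(0 4 11 7 12 14 6)|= 7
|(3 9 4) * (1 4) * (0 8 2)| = 12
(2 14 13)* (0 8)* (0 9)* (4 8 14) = [14, 1, 4, 3, 8, 5, 6, 7, 9, 0, 10, 11, 12, 2, 13] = (0 14 13 2 4 8 9)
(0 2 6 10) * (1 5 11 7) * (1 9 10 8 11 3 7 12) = [2, 5, 6, 7, 4, 3, 8, 9, 11, 10, 0, 12, 1] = (0 2 6 8 11 12 1 5 3 7 9 10)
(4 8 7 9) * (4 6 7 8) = (6 7 9) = [0, 1, 2, 3, 4, 5, 7, 9, 8, 6]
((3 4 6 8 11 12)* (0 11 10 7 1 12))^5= ((0 11)(1 12 3 4 6 8 10 7))^5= (0 11)(1 8 3 7 6 12 10 4)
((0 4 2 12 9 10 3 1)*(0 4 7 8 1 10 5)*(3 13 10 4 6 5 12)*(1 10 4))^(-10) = (0 7 8 10 13 4 2 3 1 6 5)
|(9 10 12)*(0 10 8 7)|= 6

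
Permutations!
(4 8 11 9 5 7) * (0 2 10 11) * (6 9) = (0 2 10 11 6 9 5 7 4 8) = [2, 1, 10, 3, 8, 7, 9, 4, 0, 5, 11, 6]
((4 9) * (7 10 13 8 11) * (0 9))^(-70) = (13)(0 4 9)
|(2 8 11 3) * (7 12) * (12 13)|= |(2 8 11 3)(7 13 12)|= 12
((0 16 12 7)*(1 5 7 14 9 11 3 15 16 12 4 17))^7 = (0 16 12 4 14 17 9 1 11 5 3 7 15)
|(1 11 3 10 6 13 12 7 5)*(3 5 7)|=|(1 11 5)(3 10 6 13 12)|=15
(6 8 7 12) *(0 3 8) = [3, 1, 2, 8, 4, 5, 0, 12, 7, 9, 10, 11, 6] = (0 3 8 7 12 6)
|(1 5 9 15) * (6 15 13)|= 6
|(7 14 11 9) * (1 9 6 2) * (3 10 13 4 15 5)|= 42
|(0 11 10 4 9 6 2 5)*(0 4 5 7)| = 9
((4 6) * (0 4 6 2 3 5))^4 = (6)(0 5 3 2 4)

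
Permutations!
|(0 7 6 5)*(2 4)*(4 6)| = |(0 7 4 2 6 5)| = 6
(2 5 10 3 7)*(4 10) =(2 5 4 10 3 7) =[0, 1, 5, 7, 10, 4, 6, 2, 8, 9, 3]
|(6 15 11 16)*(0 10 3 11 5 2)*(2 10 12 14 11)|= 11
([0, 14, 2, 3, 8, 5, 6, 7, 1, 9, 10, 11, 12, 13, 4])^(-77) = [0, 8, 2, 3, 14, 5, 6, 7, 4, 9, 10, 11, 12, 13, 1]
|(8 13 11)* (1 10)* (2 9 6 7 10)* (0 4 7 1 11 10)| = |(0 4 7)(1 2 9 6)(8 13 10 11)| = 12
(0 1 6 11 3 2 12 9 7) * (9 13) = (0 1 6 11 3 2 12 13 9 7) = [1, 6, 12, 2, 4, 5, 11, 0, 8, 7, 10, 3, 13, 9]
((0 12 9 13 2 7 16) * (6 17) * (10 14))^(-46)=(17)(0 13 16 9 7 12 2)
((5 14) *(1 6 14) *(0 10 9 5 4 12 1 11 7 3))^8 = (0 10 9 5 11 7 3)(1 4 6 12 14)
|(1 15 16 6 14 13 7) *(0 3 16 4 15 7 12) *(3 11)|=|(0 11 3 16 6 14 13 12)(1 7)(4 15)|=8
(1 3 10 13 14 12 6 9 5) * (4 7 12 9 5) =[0, 3, 2, 10, 7, 1, 5, 12, 8, 4, 13, 11, 6, 14, 9] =(1 3 10 13 14 9 4 7 12 6 5)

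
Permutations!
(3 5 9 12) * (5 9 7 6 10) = (3 9 12)(5 7 6 10) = [0, 1, 2, 9, 4, 7, 10, 6, 8, 12, 5, 11, 3]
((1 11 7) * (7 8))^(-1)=((1 11 8 7))^(-1)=(1 7 8 11)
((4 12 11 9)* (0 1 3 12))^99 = (0 1 3 12 11 9 4)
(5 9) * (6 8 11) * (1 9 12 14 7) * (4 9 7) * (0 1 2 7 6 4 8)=[1, 6, 7, 3, 9, 12, 0, 2, 11, 5, 10, 4, 14, 13, 8]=(0 1 6)(2 7)(4 9 5 12 14 8 11)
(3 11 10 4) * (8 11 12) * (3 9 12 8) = (3 8 11 10 4 9 12) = [0, 1, 2, 8, 9, 5, 6, 7, 11, 12, 4, 10, 3]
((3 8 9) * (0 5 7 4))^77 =((0 5 7 4)(3 8 9))^77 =(0 5 7 4)(3 9 8)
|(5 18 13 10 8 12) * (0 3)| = |(0 3)(5 18 13 10 8 12)| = 6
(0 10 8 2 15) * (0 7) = (0 10 8 2 15 7) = [10, 1, 15, 3, 4, 5, 6, 0, 2, 9, 8, 11, 12, 13, 14, 7]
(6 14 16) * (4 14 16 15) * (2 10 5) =(2 10 5)(4 14 15)(6 16) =[0, 1, 10, 3, 14, 2, 16, 7, 8, 9, 5, 11, 12, 13, 15, 4, 6]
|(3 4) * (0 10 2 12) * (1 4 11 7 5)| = |(0 10 2 12)(1 4 3 11 7 5)| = 12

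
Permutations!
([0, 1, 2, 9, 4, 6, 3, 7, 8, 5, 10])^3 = (10)(3 6 5 9)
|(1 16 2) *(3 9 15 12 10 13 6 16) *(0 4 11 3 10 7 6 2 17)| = |(0 4 11 3 9 15 12 7 6 16 17)(1 10 13 2)| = 44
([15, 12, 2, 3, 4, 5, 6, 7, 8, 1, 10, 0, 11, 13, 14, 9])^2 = [9, 11, 2, 3, 4, 5, 6, 7, 8, 12, 10, 15, 0, 13, 14, 1]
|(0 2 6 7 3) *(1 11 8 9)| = 20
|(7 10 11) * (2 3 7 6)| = |(2 3 7 10 11 6)| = 6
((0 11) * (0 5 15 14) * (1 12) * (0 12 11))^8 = (1 5 14)(11 15 12)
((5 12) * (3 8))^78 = (12)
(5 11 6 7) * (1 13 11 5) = (1 13 11 6 7) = [0, 13, 2, 3, 4, 5, 7, 1, 8, 9, 10, 6, 12, 11]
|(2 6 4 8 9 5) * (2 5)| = |(2 6 4 8 9)| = 5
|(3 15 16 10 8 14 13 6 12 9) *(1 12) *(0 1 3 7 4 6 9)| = 33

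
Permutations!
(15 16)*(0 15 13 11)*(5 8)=(0 15 16 13 11)(5 8)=[15, 1, 2, 3, 4, 8, 6, 7, 5, 9, 10, 0, 12, 11, 14, 16, 13]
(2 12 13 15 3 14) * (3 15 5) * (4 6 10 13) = [0, 1, 12, 14, 6, 3, 10, 7, 8, 9, 13, 11, 4, 5, 2, 15] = (15)(2 12 4 6 10 13 5 3 14)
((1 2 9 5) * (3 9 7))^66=((1 2 7 3 9 5))^66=(9)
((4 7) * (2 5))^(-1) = ((2 5)(4 7))^(-1) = (2 5)(4 7)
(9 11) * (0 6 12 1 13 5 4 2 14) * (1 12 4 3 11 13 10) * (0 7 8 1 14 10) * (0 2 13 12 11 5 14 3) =(0 6 4 13 14 7 8 1 2 10 3 5)(9 12 11) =[6, 2, 10, 5, 13, 0, 4, 8, 1, 12, 3, 9, 11, 14, 7]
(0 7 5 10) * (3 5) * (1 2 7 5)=(0 5 10)(1 2 7 3)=[5, 2, 7, 1, 4, 10, 6, 3, 8, 9, 0]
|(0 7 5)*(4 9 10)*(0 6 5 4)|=|(0 7 4 9 10)(5 6)|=10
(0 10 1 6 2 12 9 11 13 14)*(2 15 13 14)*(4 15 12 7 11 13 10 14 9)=(0 14)(1 6 12 4 15 10)(2 7 11 9 13)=[14, 6, 7, 3, 15, 5, 12, 11, 8, 13, 1, 9, 4, 2, 0, 10]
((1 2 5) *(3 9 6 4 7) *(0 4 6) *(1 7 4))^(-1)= ((0 1 2 5 7 3 9))^(-1)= (0 9 3 7 5 2 1)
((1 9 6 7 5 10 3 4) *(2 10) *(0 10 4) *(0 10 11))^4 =(11)(1 5 9 2 6 4 7)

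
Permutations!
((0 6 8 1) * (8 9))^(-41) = (0 1 8 9 6)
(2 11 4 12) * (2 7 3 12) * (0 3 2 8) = (0 3 12 7 2 11 4 8) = [3, 1, 11, 12, 8, 5, 6, 2, 0, 9, 10, 4, 7]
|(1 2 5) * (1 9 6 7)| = 6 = |(1 2 5 9 6 7)|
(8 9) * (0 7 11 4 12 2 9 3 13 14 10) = (0 7 11 4 12 2 9 8 3 13 14 10) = [7, 1, 9, 13, 12, 5, 6, 11, 3, 8, 0, 4, 2, 14, 10]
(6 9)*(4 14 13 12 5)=(4 14 13 12 5)(6 9)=[0, 1, 2, 3, 14, 4, 9, 7, 8, 6, 10, 11, 5, 12, 13]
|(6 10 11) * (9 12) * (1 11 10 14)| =|(1 11 6 14)(9 12)| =4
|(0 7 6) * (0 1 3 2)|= 6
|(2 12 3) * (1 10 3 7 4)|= 7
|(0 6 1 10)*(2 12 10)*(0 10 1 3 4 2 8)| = 8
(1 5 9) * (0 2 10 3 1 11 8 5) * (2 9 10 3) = (0 9 11 8 5 10 2 3 1) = [9, 0, 3, 1, 4, 10, 6, 7, 5, 11, 2, 8]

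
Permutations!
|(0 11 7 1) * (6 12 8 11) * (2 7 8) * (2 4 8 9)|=10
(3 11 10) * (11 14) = (3 14 11 10) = [0, 1, 2, 14, 4, 5, 6, 7, 8, 9, 3, 10, 12, 13, 11]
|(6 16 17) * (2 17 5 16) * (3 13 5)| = |(2 17 6)(3 13 5 16)| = 12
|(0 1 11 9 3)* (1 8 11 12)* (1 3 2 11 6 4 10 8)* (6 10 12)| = |(0 1 6 4 12 3)(2 11 9)(8 10)| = 6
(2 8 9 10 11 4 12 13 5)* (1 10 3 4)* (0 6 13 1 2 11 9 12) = (0 6 13 5 11 2 8 12 1 10 9 3 4) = [6, 10, 8, 4, 0, 11, 13, 7, 12, 3, 9, 2, 1, 5]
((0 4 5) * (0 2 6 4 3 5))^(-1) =(0 4 6 2 5 3)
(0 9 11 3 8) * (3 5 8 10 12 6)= [9, 1, 2, 10, 4, 8, 3, 7, 0, 11, 12, 5, 6]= (0 9 11 5 8)(3 10 12 6)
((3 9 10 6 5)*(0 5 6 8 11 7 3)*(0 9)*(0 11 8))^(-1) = (0 10 9 5)(3 7 11)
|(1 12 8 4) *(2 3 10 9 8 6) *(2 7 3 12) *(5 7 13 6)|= 10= |(1 2 12 5 7 3 10 9 8 4)(6 13)|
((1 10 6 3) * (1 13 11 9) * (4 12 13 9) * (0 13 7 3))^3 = (0 4 3 10 13 12 9 6 11 7 1)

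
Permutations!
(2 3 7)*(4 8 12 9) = (2 3 7)(4 8 12 9) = [0, 1, 3, 7, 8, 5, 6, 2, 12, 4, 10, 11, 9]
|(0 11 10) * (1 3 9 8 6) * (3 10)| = |(0 11 3 9 8 6 1 10)| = 8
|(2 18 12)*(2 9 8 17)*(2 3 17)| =10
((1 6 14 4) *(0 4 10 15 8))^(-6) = ((0 4 1 6 14 10 15 8))^(-6) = (0 1 14 15)(4 6 10 8)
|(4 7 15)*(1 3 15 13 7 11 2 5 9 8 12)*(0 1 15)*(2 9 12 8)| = |(0 1 3)(2 5 12 15 4 11 9)(7 13)| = 42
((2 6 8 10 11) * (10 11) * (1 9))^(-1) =((1 9)(2 6 8 11))^(-1) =(1 9)(2 11 8 6)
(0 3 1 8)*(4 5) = (0 3 1 8)(4 5) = [3, 8, 2, 1, 5, 4, 6, 7, 0]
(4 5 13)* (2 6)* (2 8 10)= (2 6 8 10)(4 5 13)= [0, 1, 6, 3, 5, 13, 8, 7, 10, 9, 2, 11, 12, 4]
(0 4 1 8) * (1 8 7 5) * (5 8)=(0 4 5 1 7 8)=[4, 7, 2, 3, 5, 1, 6, 8, 0]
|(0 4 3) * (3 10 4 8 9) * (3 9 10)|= 5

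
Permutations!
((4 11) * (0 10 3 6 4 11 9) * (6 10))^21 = (11)(0 6 4 9)(3 10)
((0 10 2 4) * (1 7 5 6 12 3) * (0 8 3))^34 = ((0 10 2 4 8 3 1 7 5 6 12))^34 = (0 10 2 4 8 3 1 7 5 6 12)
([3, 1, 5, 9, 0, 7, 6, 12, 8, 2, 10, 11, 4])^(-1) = (0 4 12 7 5 2 9 3)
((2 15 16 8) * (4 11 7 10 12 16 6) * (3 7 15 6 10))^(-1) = (2 8 16 12 10 15 11 4 6)(3 7)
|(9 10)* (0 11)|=2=|(0 11)(9 10)|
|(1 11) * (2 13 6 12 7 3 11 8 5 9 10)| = |(1 8 5 9 10 2 13 6 12 7 3 11)| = 12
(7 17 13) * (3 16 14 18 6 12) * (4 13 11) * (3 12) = (3 16 14 18 6)(4 13 7 17 11) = [0, 1, 2, 16, 13, 5, 3, 17, 8, 9, 10, 4, 12, 7, 18, 15, 14, 11, 6]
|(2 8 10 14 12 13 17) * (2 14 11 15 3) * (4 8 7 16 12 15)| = 36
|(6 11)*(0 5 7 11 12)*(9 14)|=6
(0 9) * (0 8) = (0 9 8) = [9, 1, 2, 3, 4, 5, 6, 7, 0, 8]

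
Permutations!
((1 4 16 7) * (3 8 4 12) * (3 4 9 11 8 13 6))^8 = (1 16 12 7 4)(3 6 13)(8 11 9)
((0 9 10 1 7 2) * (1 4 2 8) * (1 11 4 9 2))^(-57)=((0 2)(1 7 8 11 4)(9 10))^(-57)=(0 2)(1 11 7 4 8)(9 10)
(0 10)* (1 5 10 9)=(0 9 1 5 10)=[9, 5, 2, 3, 4, 10, 6, 7, 8, 1, 0]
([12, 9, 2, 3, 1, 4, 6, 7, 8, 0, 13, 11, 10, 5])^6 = (0 1 5 10)(4 13 12 9)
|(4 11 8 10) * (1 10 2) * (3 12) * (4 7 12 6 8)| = |(1 10 7 12 3 6 8 2)(4 11)| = 8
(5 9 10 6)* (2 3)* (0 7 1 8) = (0 7 1 8)(2 3)(5 9 10 6) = [7, 8, 3, 2, 4, 9, 5, 1, 0, 10, 6]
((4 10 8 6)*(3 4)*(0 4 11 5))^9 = (0 4 10 8 6 3 11 5)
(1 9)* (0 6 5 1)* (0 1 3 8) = (0 6 5 3 8)(1 9) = [6, 9, 2, 8, 4, 3, 5, 7, 0, 1]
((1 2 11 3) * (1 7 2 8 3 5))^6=(1 5 11 2 7 3 8)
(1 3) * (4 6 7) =(1 3)(4 6 7) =[0, 3, 2, 1, 6, 5, 7, 4]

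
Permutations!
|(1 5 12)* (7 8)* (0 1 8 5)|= 4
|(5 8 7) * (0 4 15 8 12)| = 7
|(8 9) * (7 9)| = |(7 9 8)| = 3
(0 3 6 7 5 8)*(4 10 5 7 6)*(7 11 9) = (0 3 4 10 5 8)(7 11 9) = [3, 1, 2, 4, 10, 8, 6, 11, 0, 7, 5, 9]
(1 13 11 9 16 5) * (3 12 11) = (1 13 3 12 11 9 16 5) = [0, 13, 2, 12, 4, 1, 6, 7, 8, 16, 10, 9, 11, 3, 14, 15, 5]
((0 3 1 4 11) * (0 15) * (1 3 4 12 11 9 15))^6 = (0 9)(4 15)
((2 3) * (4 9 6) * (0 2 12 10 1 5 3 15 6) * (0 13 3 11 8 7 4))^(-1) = (0 6 15 2)(1 10 12 3 13 9 4 7 8 11 5)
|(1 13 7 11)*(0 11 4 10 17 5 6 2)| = 11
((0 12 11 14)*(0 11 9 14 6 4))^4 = ((0 12 9 14 11 6 4))^4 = (0 11 12 6 9 4 14)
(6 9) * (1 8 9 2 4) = (1 8 9 6 2 4) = [0, 8, 4, 3, 1, 5, 2, 7, 9, 6]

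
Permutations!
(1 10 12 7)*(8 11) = (1 10 12 7)(8 11) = [0, 10, 2, 3, 4, 5, 6, 1, 11, 9, 12, 8, 7]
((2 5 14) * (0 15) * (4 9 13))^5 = (0 15)(2 14 5)(4 13 9)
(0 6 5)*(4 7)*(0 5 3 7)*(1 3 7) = (0 6 7 4)(1 3) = [6, 3, 2, 1, 0, 5, 7, 4]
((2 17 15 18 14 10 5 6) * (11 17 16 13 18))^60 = ((2 16 13 18 14 10 5 6)(11 17 15))^60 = (2 14)(5 13)(6 18)(10 16)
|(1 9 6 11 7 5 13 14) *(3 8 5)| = |(1 9 6 11 7 3 8 5 13 14)| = 10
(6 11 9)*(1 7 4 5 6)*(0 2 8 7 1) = (0 2 8 7 4 5 6 11 9) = [2, 1, 8, 3, 5, 6, 11, 4, 7, 0, 10, 9]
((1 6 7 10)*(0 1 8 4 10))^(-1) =(0 7 6 1)(4 8 10)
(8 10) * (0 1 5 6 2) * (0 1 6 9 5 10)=[6, 10, 1, 3, 4, 9, 2, 7, 0, 5, 8]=(0 6 2 1 10 8)(5 9)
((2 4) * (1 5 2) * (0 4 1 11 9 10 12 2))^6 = (0 2 9)(1 10 4)(5 12 11)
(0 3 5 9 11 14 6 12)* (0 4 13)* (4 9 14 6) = (0 3 5 14 4 13)(6 12 9 11) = [3, 1, 2, 5, 13, 14, 12, 7, 8, 11, 10, 6, 9, 0, 4]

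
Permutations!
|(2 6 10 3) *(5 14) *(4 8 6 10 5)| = 15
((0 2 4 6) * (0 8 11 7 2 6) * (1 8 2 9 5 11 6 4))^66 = (1 6)(2 8)(5 7)(9 11)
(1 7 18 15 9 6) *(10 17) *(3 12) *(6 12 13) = (1 7 18 15 9 12 3 13 6)(10 17) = [0, 7, 2, 13, 4, 5, 1, 18, 8, 12, 17, 11, 3, 6, 14, 9, 16, 10, 15]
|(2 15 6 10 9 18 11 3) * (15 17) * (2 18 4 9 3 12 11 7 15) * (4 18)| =8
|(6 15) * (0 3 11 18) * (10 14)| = 4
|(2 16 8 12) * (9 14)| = 4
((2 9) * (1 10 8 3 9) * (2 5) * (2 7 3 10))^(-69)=(1 2)(3 7 5 9)(8 10)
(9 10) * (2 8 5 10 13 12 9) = (2 8 5 10)(9 13 12) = [0, 1, 8, 3, 4, 10, 6, 7, 5, 13, 2, 11, 9, 12]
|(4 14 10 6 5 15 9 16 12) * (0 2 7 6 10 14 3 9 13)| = |(0 2 7 6 5 15 13)(3 9 16 12 4)| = 35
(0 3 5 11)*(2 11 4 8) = (0 3 5 4 8 2 11) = [3, 1, 11, 5, 8, 4, 6, 7, 2, 9, 10, 0]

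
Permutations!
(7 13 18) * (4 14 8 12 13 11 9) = (4 14 8 12 13 18 7 11 9) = [0, 1, 2, 3, 14, 5, 6, 11, 12, 4, 10, 9, 13, 18, 8, 15, 16, 17, 7]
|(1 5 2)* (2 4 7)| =|(1 5 4 7 2)| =5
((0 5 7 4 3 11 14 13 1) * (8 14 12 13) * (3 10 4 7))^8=(14)(0 5 3 11 12 13 1)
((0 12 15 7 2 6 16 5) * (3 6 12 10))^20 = ((0 10 3 6 16 5)(2 12 15 7))^20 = (0 3 16)(5 10 6)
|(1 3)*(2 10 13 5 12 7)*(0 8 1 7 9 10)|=30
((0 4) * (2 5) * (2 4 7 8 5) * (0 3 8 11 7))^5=(3 8 5 4)(7 11)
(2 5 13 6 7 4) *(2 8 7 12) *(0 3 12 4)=[3, 1, 5, 12, 8, 13, 4, 0, 7, 9, 10, 11, 2, 6]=(0 3 12 2 5 13 6 4 8 7)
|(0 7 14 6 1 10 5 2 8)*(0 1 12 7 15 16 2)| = 8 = |(0 15 16 2 8 1 10 5)(6 12 7 14)|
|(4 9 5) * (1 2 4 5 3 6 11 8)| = 8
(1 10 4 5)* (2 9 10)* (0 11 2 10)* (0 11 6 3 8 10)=(0 6 3 8 10 4 5 1)(2 9 11)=[6, 0, 9, 8, 5, 1, 3, 7, 10, 11, 4, 2]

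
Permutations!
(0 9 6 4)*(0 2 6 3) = [9, 1, 6, 0, 2, 5, 4, 7, 8, 3] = (0 9 3)(2 6 4)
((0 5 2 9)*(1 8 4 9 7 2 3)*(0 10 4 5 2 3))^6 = (10)(0 5 8 1 3 7 2)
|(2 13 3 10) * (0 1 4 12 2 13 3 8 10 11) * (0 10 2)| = 12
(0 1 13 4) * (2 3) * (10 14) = (0 1 13 4)(2 3)(10 14) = [1, 13, 3, 2, 0, 5, 6, 7, 8, 9, 14, 11, 12, 4, 10]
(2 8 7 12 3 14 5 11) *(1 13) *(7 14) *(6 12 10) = (1 13)(2 8 14 5 11)(3 7 10 6 12) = [0, 13, 8, 7, 4, 11, 12, 10, 14, 9, 6, 2, 3, 1, 5]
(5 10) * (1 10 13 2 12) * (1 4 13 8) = [0, 10, 12, 3, 13, 8, 6, 7, 1, 9, 5, 11, 4, 2] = (1 10 5 8)(2 12 4 13)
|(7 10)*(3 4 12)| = 6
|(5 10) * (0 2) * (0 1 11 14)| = 10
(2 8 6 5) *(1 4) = (1 4)(2 8 6 5) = [0, 4, 8, 3, 1, 2, 5, 7, 6]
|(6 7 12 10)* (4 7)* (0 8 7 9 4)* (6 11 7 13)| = 4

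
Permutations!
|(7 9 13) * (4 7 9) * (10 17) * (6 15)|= 2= |(4 7)(6 15)(9 13)(10 17)|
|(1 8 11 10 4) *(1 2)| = 6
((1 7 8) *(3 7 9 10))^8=((1 9 10 3 7 8))^8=(1 10 7)(3 8 9)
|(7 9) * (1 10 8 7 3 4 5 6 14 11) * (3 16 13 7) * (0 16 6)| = |(0 16 13 7 9 6 14 11 1 10 8 3 4 5)| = 14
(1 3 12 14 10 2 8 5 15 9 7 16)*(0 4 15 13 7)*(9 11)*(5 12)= (0 4 15 11 9)(1 3 5 13 7 16)(2 8 12 14 10)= [4, 3, 8, 5, 15, 13, 6, 16, 12, 0, 2, 9, 14, 7, 10, 11, 1]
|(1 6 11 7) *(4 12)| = 4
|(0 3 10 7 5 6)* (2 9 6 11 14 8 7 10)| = 5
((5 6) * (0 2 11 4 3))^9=(0 3 4 11 2)(5 6)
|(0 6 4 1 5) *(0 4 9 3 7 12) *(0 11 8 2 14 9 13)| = 24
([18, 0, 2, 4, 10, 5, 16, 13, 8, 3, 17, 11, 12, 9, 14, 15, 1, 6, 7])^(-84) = [0, 1, 2, 3, 4, 5, 6, 7, 8, 9, 10, 11, 12, 13, 14, 15, 16, 17, 18]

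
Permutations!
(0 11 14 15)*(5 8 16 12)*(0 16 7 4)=(0 11 14 15 16 12 5 8 7 4)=[11, 1, 2, 3, 0, 8, 6, 4, 7, 9, 10, 14, 5, 13, 15, 16, 12]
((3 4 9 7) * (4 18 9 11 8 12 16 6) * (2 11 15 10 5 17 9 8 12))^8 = (2 5 11 17 12 9 16 7 6 3 4 18 15 8 10)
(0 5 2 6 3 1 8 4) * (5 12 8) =(0 12 8 4)(1 5 2 6 3) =[12, 5, 6, 1, 0, 2, 3, 7, 4, 9, 10, 11, 8]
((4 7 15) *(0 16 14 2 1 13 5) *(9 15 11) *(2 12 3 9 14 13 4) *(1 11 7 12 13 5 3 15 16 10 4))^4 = ((0 10 4 12 15 2 11 14 13 3 9 16 5))^4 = (0 15 13 5 12 14 16 4 11 9 10 2 3)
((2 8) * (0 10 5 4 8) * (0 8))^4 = ((0 10 5 4)(2 8))^4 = (10)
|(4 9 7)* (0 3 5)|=|(0 3 5)(4 9 7)|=3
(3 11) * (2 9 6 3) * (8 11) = (2 9 6 3 8 11) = [0, 1, 9, 8, 4, 5, 3, 7, 11, 6, 10, 2]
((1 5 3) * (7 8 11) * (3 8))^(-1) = (1 3 7 11 8 5)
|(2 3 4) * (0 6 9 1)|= 12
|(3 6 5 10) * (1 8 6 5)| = 3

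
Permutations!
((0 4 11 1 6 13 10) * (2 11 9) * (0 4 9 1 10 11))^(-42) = ((0 9 2)(1 6 13 11 10 4))^(-42) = (13)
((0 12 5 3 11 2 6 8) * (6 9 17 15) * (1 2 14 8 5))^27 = (0 12 1 2 9 17 15 6 5 3 11 14 8)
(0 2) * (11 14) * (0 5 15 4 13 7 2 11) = (0 11 14)(2 5 15 4 13 7) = [11, 1, 5, 3, 13, 15, 6, 2, 8, 9, 10, 14, 12, 7, 0, 4]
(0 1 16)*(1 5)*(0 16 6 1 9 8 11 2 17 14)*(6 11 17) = [5, 11, 6, 3, 4, 9, 1, 7, 17, 8, 10, 2, 12, 13, 0, 15, 16, 14] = (0 5 9 8 17 14)(1 11 2 6)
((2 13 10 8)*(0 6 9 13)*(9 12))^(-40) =((0 6 12 9 13 10 8 2))^(-40) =(13)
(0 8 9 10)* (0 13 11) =[8, 1, 2, 3, 4, 5, 6, 7, 9, 10, 13, 0, 12, 11] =(0 8 9 10 13 11)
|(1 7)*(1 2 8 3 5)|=6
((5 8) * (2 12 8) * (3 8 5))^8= ((2 12 5)(3 8))^8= (2 5 12)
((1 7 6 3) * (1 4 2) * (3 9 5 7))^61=(1 3 4 2)(5 7 6 9)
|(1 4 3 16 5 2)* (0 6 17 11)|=|(0 6 17 11)(1 4 3 16 5 2)|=12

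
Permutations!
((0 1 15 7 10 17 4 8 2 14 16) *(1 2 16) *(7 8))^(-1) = ((0 2 14 1 15 8 16)(4 7 10 17))^(-1) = (0 16 8 15 1 14 2)(4 17 10 7)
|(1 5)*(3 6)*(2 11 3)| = |(1 5)(2 11 3 6)| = 4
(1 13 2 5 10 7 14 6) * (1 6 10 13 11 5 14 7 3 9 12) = (1 11 5 13 2 14 10 3 9 12) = [0, 11, 14, 9, 4, 13, 6, 7, 8, 12, 3, 5, 1, 2, 10]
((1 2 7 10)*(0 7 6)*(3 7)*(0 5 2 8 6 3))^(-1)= (1 10 7 3 2 5 6 8)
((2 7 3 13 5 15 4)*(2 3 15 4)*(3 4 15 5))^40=((2 7 5 15)(3 13))^40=(15)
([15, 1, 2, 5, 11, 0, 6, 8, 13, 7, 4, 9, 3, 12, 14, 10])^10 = (0 3 13 7 11 10)(4 15 5 12 8 9)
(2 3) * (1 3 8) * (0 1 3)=(0 1)(2 8 3)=[1, 0, 8, 2, 4, 5, 6, 7, 3]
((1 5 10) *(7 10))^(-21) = (1 10 7 5)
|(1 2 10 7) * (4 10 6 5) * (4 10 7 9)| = 8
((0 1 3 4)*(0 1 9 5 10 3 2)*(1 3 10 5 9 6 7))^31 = ((10)(0 6 7 1 2)(3 4))^31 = (10)(0 6 7 1 2)(3 4)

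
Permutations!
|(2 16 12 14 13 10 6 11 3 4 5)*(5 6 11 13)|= |(2 16 12 14 5)(3 4 6 13 10 11)|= 30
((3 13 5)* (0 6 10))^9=(13)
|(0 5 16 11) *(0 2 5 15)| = |(0 15)(2 5 16 11)| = 4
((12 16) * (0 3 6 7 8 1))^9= ((0 3 6 7 8 1)(12 16))^9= (0 7)(1 6)(3 8)(12 16)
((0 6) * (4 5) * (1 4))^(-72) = (6)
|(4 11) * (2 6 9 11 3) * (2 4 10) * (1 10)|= |(1 10 2 6 9 11)(3 4)|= 6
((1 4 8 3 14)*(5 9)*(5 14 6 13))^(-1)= (1 14 9 5 13 6 3 8 4)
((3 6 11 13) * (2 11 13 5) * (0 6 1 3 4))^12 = (13)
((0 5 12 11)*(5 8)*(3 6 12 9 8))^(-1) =((0 3 6 12 11)(5 9 8))^(-1) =(0 11 12 6 3)(5 8 9)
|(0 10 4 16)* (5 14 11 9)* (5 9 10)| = |(0 5 14 11 10 4 16)| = 7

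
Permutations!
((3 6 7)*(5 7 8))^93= (3 5 6 7 8)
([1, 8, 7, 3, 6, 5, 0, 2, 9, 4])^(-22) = (0 8 4)(1 9 6)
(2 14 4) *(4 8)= (2 14 8 4)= [0, 1, 14, 3, 2, 5, 6, 7, 4, 9, 10, 11, 12, 13, 8]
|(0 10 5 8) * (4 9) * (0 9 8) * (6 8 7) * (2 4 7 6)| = |(0 10 5)(2 4 6 8 9 7)| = 6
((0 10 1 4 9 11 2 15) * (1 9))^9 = ((0 10 9 11 2 15)(1 4))^9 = (0 11)(1 4)(2 10)(9 15)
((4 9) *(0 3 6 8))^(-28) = ((0 3 6 8)(4 9))^(-28) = (9)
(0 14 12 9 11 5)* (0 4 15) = (0 14 12 9 11 5 4 15) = [14, 1, 2, 3, 15, 4, 6, 7, 8, 11, 10, 5, 9, 13, 12, 0]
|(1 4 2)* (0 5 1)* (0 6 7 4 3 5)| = |(1 3 5)(2 6 7 4)| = 12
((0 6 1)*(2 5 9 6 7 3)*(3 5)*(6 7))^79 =((0 6 1)(2 3)(5 9 7))^79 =(0 6 1)(2 3)(5 9 7)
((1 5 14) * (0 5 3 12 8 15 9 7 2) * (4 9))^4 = ((0 5 14 1 3 12 8 15 4 9 7 2))^4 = (0 3 4)(1 15 2)(5 12 9)(7 14 8)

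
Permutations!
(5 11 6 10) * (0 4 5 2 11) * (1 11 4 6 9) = (0 6 10 2 4 5)(1 11 9) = [6, 11, 4, 3, 5, 0, 10, 7, 8, 1, 2, 9]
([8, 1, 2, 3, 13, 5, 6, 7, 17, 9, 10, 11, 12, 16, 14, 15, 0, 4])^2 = (0 17 13)(4 16 8)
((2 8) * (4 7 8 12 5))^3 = (2 4)(5 8)(7 12)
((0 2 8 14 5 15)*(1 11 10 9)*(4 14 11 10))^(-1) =((0 2 8 11 4 14 5 15)(1 10 9))^(-1) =(0 15 5 14 4 11 8 2)(1 9 10)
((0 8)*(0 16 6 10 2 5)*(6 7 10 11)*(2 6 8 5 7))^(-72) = ((0 5)(2 7 10 6 11 8 16))^(-72) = (2 8 6 7 16 11 10)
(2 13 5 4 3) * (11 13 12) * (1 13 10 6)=(1 13 5 4 3 2 12 11 10 6)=[0, 13, 12, 2, 3, 4, 1, 7, 8, 9, 6, 10, 11, 5]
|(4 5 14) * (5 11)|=4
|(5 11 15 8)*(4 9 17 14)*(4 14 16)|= 4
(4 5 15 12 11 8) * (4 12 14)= (4 5 15 14)(8 12 11)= [0, 1, 2, 3, 5, 15, 6, 7, 12, 9, 10, 8, 11, 13, 4, 14]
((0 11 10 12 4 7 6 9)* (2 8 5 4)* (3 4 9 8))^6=(0 4)(2 5)(3 9)(6 10)(7 11)(8 12)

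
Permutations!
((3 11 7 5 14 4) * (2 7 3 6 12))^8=((2 7 5 14 4 6 12)(3 11))^8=(2 7 5 14 4 6 12)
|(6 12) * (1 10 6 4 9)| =6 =|(1 10 6 12 4 9)|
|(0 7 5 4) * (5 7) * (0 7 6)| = |(0 5 4 7 6)| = 5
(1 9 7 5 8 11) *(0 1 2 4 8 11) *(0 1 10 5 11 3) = [10, 9, 4, 0, 8, 3, 6, 11, 1, 7, 5, 2] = (0 10 5 3)(1 9 7 11 2 4 8)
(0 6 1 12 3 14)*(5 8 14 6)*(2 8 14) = (0 5 14)(1 12 3 6)(2 8) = [5, 12, 8, 6, 4, 14, 1, 7, 2, 9, 10, 11, 3, 13, 0]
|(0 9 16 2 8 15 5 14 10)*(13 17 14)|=11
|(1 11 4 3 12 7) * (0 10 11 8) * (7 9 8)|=8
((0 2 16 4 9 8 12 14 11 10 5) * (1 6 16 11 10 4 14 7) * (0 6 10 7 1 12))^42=((0 2 11 4 9 8)(1 10 5 6 16 14 7 12))^42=(1 5 16 7)(6 14 12 10)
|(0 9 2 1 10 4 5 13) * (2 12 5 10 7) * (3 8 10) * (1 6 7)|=60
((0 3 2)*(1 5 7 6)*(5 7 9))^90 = (9)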